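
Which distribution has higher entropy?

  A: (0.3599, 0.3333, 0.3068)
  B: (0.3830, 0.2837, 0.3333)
A

Both distributions are close to uniform, making this a harder comparison.

H(A) = 1.5819 bits
H(B) = 1.5743 bits

The distribution closer to uniform has higher entropy.
Answer: A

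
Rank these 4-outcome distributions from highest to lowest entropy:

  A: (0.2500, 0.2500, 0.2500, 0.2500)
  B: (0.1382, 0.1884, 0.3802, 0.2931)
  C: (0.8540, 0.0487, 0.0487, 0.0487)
A > B > C

Key insight: Entropy is maximized by uniform distributions and minimized by concentrated distributions.

- Uniform distributions have maximum entropy log₂(4) = 2.0000 bits
- The more "peaked" or concentrated a distribution, the lower its entropy

Entropies:
  H(A) = 2.0000 bits
  H(B) = 1.8977 bits
  H(C) = 0.8311 bits

Ranking: A > B > C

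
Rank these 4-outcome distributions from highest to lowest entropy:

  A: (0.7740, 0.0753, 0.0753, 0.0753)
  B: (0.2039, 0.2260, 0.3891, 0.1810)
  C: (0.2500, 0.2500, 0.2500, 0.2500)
C > B > A

Key insight: Entropy is maximized by uniform distributions and minimized by concentrated distributions.

- Uniform distributions have maximum entropy log₂(4) = 2.0000 bits
- The more "peaked" or concentrated a distribution, the lower its entropy

Entropies:
  H(A) = 1.1292 bits
  H(B) = 1.9289 bits
  H(C) = 2.0000 bits

Ranking: C > B > A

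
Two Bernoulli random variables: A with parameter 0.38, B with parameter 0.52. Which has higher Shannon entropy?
B

For binary distributions, entropy is maximized at p=0.5 and decreases as p moves toward 0 or 1.

H(A) = H(0.38) = 0.9580 bits
H(B) = H(0.52) = 0.9988 bits

Distribution B (p=0.52) is closer to uniform (p=0.5), so it has higher entropy.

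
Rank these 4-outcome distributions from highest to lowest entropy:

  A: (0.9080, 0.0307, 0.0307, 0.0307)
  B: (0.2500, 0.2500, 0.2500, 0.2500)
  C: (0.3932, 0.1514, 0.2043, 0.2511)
B > C > A

Key insight: Entropy is maximized by uniform distributions and minimized by concentrated distributions.

- Uniform distributions have maximum entropy log₂(4) = 2.0000 bits
- The more "peaked" or concentrated a distribution, the lower its entropy

Entropies:
  H(A) = 0.5889 bits
  H(B) = 2.0000 bits
  H(C) = 1.9106 bits

Ranking: B > C > A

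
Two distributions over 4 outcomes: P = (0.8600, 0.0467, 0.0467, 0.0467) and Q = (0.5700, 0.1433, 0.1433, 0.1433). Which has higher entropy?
Q

P is highly concentrated on one outcome (86%), making it nearly deterministic. Q spreads its mass more evenly (max 57%). The more spread-out distribution has higher entropy: H(P) ≈ 0.806 bits, H(Q) ≈ 1.667 bits.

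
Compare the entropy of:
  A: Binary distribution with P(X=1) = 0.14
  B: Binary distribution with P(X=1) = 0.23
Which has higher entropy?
B

For binary distributions, entropy is maximized at p=0.5 and decreases as p moves toward 0 or 1.

H(A) = H(0.14) = 0.5842 bits
H(B) = H(0.23) = 0.7780 bits

Distribution B (p=0.23) is closer to uniform (p=0.5), so it has higher entropy.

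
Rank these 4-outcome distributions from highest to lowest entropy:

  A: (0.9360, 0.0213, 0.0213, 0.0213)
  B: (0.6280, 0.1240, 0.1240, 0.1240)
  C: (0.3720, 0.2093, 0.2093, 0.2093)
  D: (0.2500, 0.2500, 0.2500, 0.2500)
D > C > B > A

Key insight: Entropy is maximized by uniform distributions and minimized by concentrated distributions.

Entropies:
  H(A) = 0.4446 bits
  H(B) = 1.5418 bits
  H(C) = 1.9476 bits
  H(D) = 2.0000 bits

Ranking: D > C > B > A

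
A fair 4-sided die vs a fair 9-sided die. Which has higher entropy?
9-sided die

Both are uniform distributions; for uniform over n outcomes, H = log₂(n). H(4-sided) = log₂(4) = 2.000 bits and H(9-sided) = log₂(9) = 3.170 bits. More outcomes in a uniform distribution means higher entropy.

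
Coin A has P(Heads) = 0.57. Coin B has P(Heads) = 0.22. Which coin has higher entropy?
A

For binary distributions, entropy is maximized at p=0.5 and decreases as p moves toward 0 or 1.

H(A) = H(0.57) = 0.9858 bits
H(B) = H(0.22) = 0.7602 bits

Distribution A (p=0.57) is closer to uniform (p=0.5), so it has higher entropy.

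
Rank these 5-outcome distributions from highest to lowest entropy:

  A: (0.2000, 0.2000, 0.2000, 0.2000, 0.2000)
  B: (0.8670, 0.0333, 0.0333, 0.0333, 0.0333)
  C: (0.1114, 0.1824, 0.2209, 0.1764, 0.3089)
A > C > B

Key insight: Entropy is maximized by uniform distributions and minimized by concentrated distributions.

- Uniform distributions have maximum entropy log₂(5) = 2.3219 bits
- The more "peaked" or concentrated a distribution, the lower its entropy

Entropies:
  H(A) = 2.3219 bits
  H(B) = 0.8316 bits
  H(C) = 2.2468 bits

Ranking: A > C > B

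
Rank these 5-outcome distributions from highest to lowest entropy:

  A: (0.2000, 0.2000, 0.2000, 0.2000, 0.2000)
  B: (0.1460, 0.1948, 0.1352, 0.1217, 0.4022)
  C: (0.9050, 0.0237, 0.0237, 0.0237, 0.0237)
A > B > C

Key insight: Entropy is maximized by uniform distributions and minimized by concentrated distributions.

- Uniform distributions have maximum entropy log₂(5) = 2.3219 bits
- The more "peaked" or concentrated a distribution, the lower its entropy

Entropies:
  H(A) = 2.3219 bits
  H(B) = 2.1537 bits
  H(C) = 0.6429 bits

Ranking: A > B > C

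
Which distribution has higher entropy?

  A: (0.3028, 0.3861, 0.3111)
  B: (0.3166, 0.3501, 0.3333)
B

Both distributions are close to uniform, making this a harder comparison.

H(A) = 1.5760 bits
H(B) = 1.5837 bits

The distribution closer to uniform has higher entropy.
Answer: B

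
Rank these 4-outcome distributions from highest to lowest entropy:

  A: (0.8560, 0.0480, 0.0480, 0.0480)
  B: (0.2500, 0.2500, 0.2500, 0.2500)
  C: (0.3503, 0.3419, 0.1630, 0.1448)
B > C > A

Key insight: Entropy is maximized by uniform distributions and minimized by concentrated distributions.

- Uniform distributions have maximum entropy log₂(4) = 2.0000 bits
- The more "peaked" or concentrated a distribution, the lower its entropy

Entropies:
  H(A) = 0.8229 bits
  H(B) = 2.0000 bits
  H(C) = 1.8898 bits

Ranking: B > C > A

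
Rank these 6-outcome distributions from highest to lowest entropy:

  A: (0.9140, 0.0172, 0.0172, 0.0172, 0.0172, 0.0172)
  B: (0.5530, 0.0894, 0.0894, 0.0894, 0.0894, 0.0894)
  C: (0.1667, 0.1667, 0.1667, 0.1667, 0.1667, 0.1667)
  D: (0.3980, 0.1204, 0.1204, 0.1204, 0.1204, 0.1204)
C > D > B > A

Key insight: Entropy is maximized by uniform distributions and minimized by concentrated distributions.

Entropies:
  H(A) = 0.6227 bits
  H(B) = 2.0298 bits
  H(C) = 2.5850 bits
  H(D) = 2.3676 bits

Ranking: C > D > B > A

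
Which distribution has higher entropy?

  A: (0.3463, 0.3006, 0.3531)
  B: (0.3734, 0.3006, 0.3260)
A

Both distributions are close to uniform, making this a harder comparison.

H(A) = 1.5814 bits
H(B) = 1.5791 bits

The distribution closer to uniform has higher entropy.
Answer: A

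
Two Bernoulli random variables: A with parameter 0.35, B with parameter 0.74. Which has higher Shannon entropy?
A

For binary distributions, entropy is maximized at p=0.5 and decreases as p moves toward 0 or 1.

H(A) = H(0.35) = 0.9341 bits
H(B) = H(0.74) = 0.8267 bits

Distribution A (p=0.35) is closer to uniform (p=0.5), so it has higher entropy.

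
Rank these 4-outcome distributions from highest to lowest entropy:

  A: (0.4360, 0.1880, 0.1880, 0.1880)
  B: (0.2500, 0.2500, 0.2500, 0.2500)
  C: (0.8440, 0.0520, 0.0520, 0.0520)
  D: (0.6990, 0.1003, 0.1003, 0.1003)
B > A > D > C

Key insight: Entropy is maximized by uniform distributions and minimized by concentrated distributions.

Entropies:
  H(A) = 1.8821 bits
  H(B) = 2.0000 bits
  H(C) = 0.8719 bits
  H(D) = 1.3596 bits

Ranking: B > A > D > C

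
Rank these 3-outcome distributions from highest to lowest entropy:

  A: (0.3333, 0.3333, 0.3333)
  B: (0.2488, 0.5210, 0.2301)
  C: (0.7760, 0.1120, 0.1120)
A > B > C

Key insight: Entropy is maximized by uniform distributions and minimized by concentrated distributions.

- Uniform distributions have maximum entropy log₂(3) = 1.5850 bits
- The more "peaked" or concentrated a distribution, the lower its entropy

Entropies:
  H(A) = 1.5850 bits
  H(B) = 1.4771 bits
  H(C) = 0.9914 bits

Ranking: A > B > C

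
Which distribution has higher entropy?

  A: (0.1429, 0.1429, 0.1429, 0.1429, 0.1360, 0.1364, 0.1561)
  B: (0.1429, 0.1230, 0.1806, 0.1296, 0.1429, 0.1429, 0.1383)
A

Both distributions are close to uniform, making this a harder comparison.

H(A) = 2.8060 bits
H(B) = 2.7976 bits

The distribution closer to uniform has higher entropy.
Answer: A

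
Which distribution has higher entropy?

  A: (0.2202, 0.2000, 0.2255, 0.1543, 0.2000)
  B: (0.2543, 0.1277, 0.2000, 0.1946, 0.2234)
A

Both distributions are close to uniform, making this a harder comparison.

H(A) = 2.3101 bits
H(B) = 2.2885 bits

The distribution closer to uniform has higher entropy.
Answer: A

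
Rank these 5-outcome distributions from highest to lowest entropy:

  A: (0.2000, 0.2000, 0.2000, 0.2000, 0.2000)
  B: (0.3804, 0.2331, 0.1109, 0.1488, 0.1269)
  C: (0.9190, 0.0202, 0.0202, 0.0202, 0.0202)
A > B > C

Key insight: Entropy is maximized by uniform distributions and minimized by concentrated distributions.

- Uniform distributions have maximum entropy log₂(5) = 2.3219 bits
- The more "peaked" or concentrated a distribution, the lower its entropy

Entropies:
  H(A) = 2.3219 bits
  H(B) = 2.1588 bits
  H(C) = 0.5677 bits

Ranking: A > B > C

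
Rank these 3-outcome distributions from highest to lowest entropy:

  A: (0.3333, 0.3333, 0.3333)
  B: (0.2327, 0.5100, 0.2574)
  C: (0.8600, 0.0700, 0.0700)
A > B > C

Key insight: Entropy is maximized by uniform distributions and minimized by concentrated distributions.

- Uniform distributions have maximum entropy log₂(3) = 1.5850 bits
- The more "peaked" or concentrated a distribution, the lower its entropy

Entropies:
  H(A) = 1.5850 bits
  H(B) = 1.4889 bits
  H(C) = 0.7242 bits

Ranking: A > B > C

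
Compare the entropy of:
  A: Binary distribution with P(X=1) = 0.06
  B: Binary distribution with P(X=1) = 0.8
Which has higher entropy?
B

For binary distributions, entropy is maximized at p=0.5 and decreases as p moves toward 0 or 1.

H(A) = H(0.06) = 0.3274 bits
H(B) = H(0.8) = 0.7219 bits

Distribution B (p=0.8) is closer to uniform (p=0.5), so it has higher entropy.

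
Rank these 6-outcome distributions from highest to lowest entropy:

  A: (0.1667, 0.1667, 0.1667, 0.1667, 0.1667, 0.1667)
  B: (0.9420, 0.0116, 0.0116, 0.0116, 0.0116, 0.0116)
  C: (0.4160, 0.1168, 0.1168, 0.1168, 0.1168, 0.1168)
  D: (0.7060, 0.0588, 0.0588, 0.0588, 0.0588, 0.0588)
A > C > D > B

Key insight: Entropy is maximized by uniform distributions and minimized by concentrated distributions.

Entropies:
  H(A) = 2.5850 bits
  H(B) = 0.4541 bits
  H(C) = 2.3355 bits
  H(D) = 1.5565 bits

Ranking: A > C > D > B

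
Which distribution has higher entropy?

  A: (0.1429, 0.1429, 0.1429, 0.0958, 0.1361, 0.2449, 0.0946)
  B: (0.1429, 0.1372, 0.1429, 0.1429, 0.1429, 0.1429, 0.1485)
B

Both distributions are close to uniform, making this a harder comparison.

H(A) = 2.7378 bits
H(B) = 2.8070 bits

The distribution closer to uniform has higher entropy.
Answer: B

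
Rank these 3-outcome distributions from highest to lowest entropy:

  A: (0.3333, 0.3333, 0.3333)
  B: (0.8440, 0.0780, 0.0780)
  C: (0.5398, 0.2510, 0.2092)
A > C > B

Key insight: Entropy is maximized by uniform distributions and minimized by concentrated distributions.

- Uniform distributions have maximum entropy log₂(3) = 1.5850 bits
- The more "peaked" or concentrated a distribution, the lower its entropy

Entropies:
  H(A) = 1.5850 bits
  H(B) = 0.7807 bits
  H(C) = 1.4529 bits

Ranking: A > C > B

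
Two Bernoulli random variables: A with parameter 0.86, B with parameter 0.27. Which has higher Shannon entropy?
B

For binary distributions, entropy is maximized at p=0.5 and decreases as p moves toward 0 or 1.

H(A) = H(0.86) = 0.5842 bits
H(B) = H(0.27) = 0.8415 bits

Distribution B (p=0.27) is closer to uniform (p=0.5), so it has higher entropy.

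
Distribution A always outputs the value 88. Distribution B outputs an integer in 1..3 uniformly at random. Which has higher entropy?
B

A is deterministic, so H(A) = 0. B is uniform over 3 outcomes, so H(B) = log₂(3) = 1.585 bits. Any distribution with genuine randomness has higher entropy than a deterministic one.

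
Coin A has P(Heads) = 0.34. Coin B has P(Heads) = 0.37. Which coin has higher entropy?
B

For binary distributions, entropy is maximized at p=0.5 and decreases as p moves toward 0 or 1.

H(A) = H(0.34) = 0.9248 bits
H(B) = H(0.37) = 0.9507 bits

Distribution B (p=0.37) is closer to uniform (p=0.5), so it has higher entropy.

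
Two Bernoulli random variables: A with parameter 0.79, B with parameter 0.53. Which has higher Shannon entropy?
B

For binary distributions, entropy is maximized at p=0.5 and decreases as p moves toward 0 or 1.

H(A) = H(0.79) = 0.7415 bits
H(B) = H(0.53) = 0.9974 bits

Distribution B (p=0.53) is closer to uniform (p=0.5), so it has higher entropy.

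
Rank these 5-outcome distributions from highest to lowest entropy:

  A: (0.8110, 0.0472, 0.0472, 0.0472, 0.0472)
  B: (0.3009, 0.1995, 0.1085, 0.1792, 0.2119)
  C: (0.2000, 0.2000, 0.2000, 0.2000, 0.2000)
C > B > A

Key insight: Entropy is maximized by uniform distributions and minimized by concentrated distributions.

- Uniform distributions have maximum entropy log₂(5) = 2.3219 bits
- The more "peaked" or concentrated a distribution, the lower its entropy

Entropies:
  H(A) = 1.0774 bits
  H(B) = 2.2517 bits
  H(C) = 2.3219 bits

Ranking: C > B > A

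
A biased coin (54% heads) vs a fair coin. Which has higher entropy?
Fair coin

The fair coin is uniform (p=0.5), maximizing binary entropy at 1 bit. The biased coin has H(0.54) ≈ 0.995 bits — its outcome is more predictable, so its entropy is lower.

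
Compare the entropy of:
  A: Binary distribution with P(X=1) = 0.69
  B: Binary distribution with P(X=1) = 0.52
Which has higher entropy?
B

For binary distributions, entropy is maximized at p=0.5 and decreases as p moves toward 0 or 1.

H(A) = H(0.69) = 0.8932 bits
H(B) = H(0.52) = 0.9988 bits

Distribution B (p=0.52) is closer to uniform (p=0.5), so it has higher entropy.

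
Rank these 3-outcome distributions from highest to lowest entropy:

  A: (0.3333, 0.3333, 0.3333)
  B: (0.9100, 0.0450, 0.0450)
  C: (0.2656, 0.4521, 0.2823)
A > C > B

Key insight: Entropy is maximized by uniform distributions and minimized by concentrated distributions.

- Uniform distributions have maximum entropy log₂(3) = 1.5850 bits
- The more "peaked" or concentrated a distribution, the lower its entropy

Entropies:
  H(A) = 1.5850 bits
  H(B) = 0.5265 bits
  H(C) = 1.5409 bits

Ranking: A > C > B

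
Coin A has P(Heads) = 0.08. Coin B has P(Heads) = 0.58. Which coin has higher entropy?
B

For binary distributions, entropy is maximized at p=0.5 and decreases as p moves toward 0 or 1.

H(A) = H(0.08) = 0.4022 bits
H(B) = H(0.58) = 0.9815 bits

Distribution B (p=0.58) is closer to uniform (p=0.5), so it has higher entropy.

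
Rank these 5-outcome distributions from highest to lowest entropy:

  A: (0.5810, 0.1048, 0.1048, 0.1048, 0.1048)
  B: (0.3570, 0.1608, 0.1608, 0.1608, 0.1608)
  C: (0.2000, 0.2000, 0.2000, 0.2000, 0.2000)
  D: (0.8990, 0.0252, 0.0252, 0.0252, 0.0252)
C > B > A > D

Key insight: Entropy is maximized by uniform distributions and minimized by concentrated distributions.

Entropies:
  H(A) = 1.8190 bits
  H(B) = 2.2262 bits
  H(C) = 2.3219 bits
  H(D) = 0.6742 bits

Ranking: C > B > A > D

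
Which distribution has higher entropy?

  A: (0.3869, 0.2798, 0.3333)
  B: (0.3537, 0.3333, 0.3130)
B

Both distributions are close to uniform, making this a harder comparison.

H(A) = 1.5725 bits
H(B) = 1.5832 bits

The distribution closer to uniform has higher entropy.
Answer: B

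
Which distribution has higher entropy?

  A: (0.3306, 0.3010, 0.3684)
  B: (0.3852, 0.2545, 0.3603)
A

Both distributions are close to uniform, making this a harder comparison.

H(A) = 1.5800 bits
H(B) = 1.5632 bits

The distribution closer to uniform has higher entropy.
Answer: A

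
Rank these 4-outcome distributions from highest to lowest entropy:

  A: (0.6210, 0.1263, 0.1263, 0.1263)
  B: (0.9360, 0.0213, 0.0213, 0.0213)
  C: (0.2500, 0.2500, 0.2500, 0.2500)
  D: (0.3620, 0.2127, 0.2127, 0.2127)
C > D > A > B

Key insight: Entropy is maximized by uniform distributions and minimized by concentrated distributions.

Entropies:
  H(A) = 1.5580 bits
  H(B) = 0.4446 bits
  H(C) = 2.0000 bits
  H(D) = 1.9555 bits

Ranking: C > D > A > B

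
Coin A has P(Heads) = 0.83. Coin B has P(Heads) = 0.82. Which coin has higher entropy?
B

For binary distributions, entropy is maximized at p=0.5 and decreases as p moves toward 0 or 1.

H(A) = H(0.83) = 0.6577 bits
H(B) = H(0.82) = 0.6801 bits

Distribution B (p=0.82) is closer to uniform (p=0.5), so it has higher entropy.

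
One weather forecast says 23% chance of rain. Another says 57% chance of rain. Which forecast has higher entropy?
57% forecast

Treat each forecast as a Bernoulli distribution. Binary entropy is maximized at p=0.5 and falls off symmetrically toward 0 or 1. The 57% forecast is closer to 50%, so it is more uncertain. H(23%) ≈ 0.778 bits, H(57%) ≈ 0.986 bits.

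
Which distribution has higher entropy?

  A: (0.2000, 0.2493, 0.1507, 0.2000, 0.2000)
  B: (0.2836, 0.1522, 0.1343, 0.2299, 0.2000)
A

Both distributions are close to uniform, making this a harder comparison.

H(A) = 2.3042 bits
H(B) = 2.2699 bits

The distribution closer to uniform has higher entropy.
Answer: A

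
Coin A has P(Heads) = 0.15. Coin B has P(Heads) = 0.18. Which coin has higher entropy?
B

For binary distributions, entropy is maximized at p=0.5 and decreases as p moves toward 0 or 1.

H(A) = H(0.15) = 0.6098 bits
H(B) = H(0.18) = 0.6801 bits

Distribution B (p=0.18) is closer to uniform (p=0.5), so it has higher entropy.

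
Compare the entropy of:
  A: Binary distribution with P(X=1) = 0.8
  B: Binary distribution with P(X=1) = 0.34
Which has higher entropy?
B

For binary distributions, entropy is maximized at p=0.5 and decreases as p moves toward 0 or 1.

H(A) = H(0.8) = 0.7219 bits
H(B) = H(0.34) = 0.9248 bits

Distribution B (p=0.34) is closer to uniform (p=0.5), so it has higher entropy.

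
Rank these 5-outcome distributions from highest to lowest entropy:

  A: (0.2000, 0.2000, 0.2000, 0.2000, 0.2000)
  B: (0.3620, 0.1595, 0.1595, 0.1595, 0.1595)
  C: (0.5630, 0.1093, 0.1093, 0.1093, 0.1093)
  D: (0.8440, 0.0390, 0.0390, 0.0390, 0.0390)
A > B > C > D

Key insight: Entropy is maximized by uniform distributions and minimized by concentrated distributions.

Entropies:
  H(A) = 2.3219 bits
  H(B) = 2.2203 bits
  H(C) = 1.8625 bits
  H(D) = 0.9367 bits

Ranking: A > B > C > D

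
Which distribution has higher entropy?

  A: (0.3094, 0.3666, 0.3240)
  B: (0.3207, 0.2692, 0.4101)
A

Both distributions are close to uniform, making this a harder comparison.

H(A) = 1.5812 bits
H(B) = 1.5632 bits

The distribution closer to uniform has higher entropy.
Answer: A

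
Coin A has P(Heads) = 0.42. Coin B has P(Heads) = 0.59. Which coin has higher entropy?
A

For binary distributions, entropy is maximized at p=0.5 and decreases as p moves toward 0 or 1.

H(A) = H(0.42) = 0.9815 bits
H(B) = H(0.59) = 0.9765 bits

Distribution A (p=0.42) is closer to uniform (p=0.5), so it has higher entropy.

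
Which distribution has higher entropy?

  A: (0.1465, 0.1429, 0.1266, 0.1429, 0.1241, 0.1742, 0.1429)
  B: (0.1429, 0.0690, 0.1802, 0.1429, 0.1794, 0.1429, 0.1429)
A

Both distributions are close to uniform, making this a harder comparison.

H(A) = 2.7994 bits
H(B) = 2.7605 bits

The distribution closer to uniform has higher entropy.
Answer: A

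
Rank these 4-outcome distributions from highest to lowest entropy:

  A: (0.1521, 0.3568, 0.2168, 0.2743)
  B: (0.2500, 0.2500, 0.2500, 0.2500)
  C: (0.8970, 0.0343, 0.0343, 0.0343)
B > A > C

Key insight: Entropy is maximized by uniform distributions and minimized by concentrated distributions.

- Uniform distributions have maximum entropy log₂(4) = 2.0000 bits
- The more "peaked" or concentrated a distribution, the lower its entropy

Entropies:
  H(A) = 1.9338 bits
  H(B) = 2.0000 bits
  H(C) = 0.6417 bits

Ranking: B > A > C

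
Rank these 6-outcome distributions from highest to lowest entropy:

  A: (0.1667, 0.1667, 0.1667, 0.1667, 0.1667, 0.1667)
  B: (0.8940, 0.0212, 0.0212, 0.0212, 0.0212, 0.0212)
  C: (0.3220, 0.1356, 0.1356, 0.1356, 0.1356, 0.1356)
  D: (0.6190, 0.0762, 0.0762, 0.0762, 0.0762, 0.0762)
A > C > D > B

Key insight: Entropy is maximized by uniform distributions and minimized by concentrated distributions.

Entropies:
  H(A) = 2.5850 bits
  H(B) = 0.7339 bits
  H(C) = 2.4808 bits
  H(D) = 1.8434 bits

Ranking: A > C > D > B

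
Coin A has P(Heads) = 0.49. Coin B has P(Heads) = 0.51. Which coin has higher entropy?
Equal

For binary distributions, entropy is maximized at p=0.5 and decreases as p moves toward 0 or 1.

H(A) = H(0.49) = 0.9997 bits
H(B) = H(0.51) = 0.9997 bits

Both distributions are equally far from uniform (|0.49-0.5| = |0.51-0.5|), so they have the same entropy.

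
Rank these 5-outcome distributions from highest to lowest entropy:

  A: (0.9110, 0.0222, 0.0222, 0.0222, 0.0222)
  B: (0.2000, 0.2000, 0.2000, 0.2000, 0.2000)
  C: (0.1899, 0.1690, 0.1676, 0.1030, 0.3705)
B > C > A

Key insight: Entropy is maximized by uniform distributions and minimized by concentrated distributions.

- Uniform distributions have maximum entropy log₂(5) = 2.3219 bits
- The more "peaked" or concentrated a distribution, the lower its entropy

Entropies:
  H(A) = 0.6111 bits
  H(B) = 2.3219 bits
  H(C) = 2.1890 bits

Ranking: B > C > A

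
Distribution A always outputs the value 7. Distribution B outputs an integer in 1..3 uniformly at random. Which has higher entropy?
B

A is deterministic, so H(A) = 0. B is uniform over 3 outcomes, so H(B) = log₂(3) = 1.585 bits. Any distribution with genuine randomness has higher entropy than a deterministic one.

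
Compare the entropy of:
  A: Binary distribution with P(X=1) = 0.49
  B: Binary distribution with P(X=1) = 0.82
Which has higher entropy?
A

For binary distributions, entropy is maximized at p=0.5 and decreases as p moves toward 0 or 1.

H(A) = H(0.49) = 0.9997 bits
H(B) = H(0.82) = 0.6801 bits

Distribution A (p=0.49) is closer to uniform (p=0.5), so it has higher entropy.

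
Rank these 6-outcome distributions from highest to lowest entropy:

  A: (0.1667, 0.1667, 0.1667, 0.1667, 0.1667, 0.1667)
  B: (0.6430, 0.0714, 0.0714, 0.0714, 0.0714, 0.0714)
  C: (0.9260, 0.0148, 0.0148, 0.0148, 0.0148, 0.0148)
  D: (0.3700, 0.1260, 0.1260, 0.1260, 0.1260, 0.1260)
A > D > B > C

Key insight: Entropy is maximized by uniform distributions and minimized by concentrated distributions.

Entropies:
  H(A) = 2.5850 bits
  H(B) = 1.7691 bits
  H(C) = 0.5525 bits
  H(D) = 2.4135 bits

Ranking: A > D > B > C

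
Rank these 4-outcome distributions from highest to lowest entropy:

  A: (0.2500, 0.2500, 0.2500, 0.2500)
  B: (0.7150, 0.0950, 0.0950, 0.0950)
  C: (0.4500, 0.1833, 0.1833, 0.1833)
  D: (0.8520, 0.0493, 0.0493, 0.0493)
A > C > B > D

Key insight: Entropy is maximized by uniform distributions and minimized by concentrated distributions.

Entropies:
  H(A) = 2.0000 bits
  H(B) = 1.3139 bits
  H(C) = 1.8645 bits
  H(D) = 0.8394 bits

Ranking: A > C > B > D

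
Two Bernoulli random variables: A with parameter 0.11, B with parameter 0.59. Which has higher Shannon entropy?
B

For binary distributions, entropy is maximized at p=0.5 and decreases as p moves toward 0 or 1.

H(A) = H(0.11) = 0.4999 bits
H(B) = H(0.59) = 0.9765 bits

Distribution B (p=0.59) is closer to uniform (p=0.5), so it has higher entropy.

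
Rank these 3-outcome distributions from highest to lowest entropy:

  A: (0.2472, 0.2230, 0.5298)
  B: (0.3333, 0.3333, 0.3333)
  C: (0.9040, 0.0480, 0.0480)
B > A > C

Key insight: Entropy is maximized by uniform distributions and minimized by concentrated distributions.

- Uniform distributions have maximum entropy log₂(3) = 1.5850 bits
- The more "peaked" or concentrated a distribution, the lower its entropy

Entropies:
  H(A) = 1.4667 bits
  H(B) = 1.5850 bits
  H(C) = 0.5522 bits

Ranking: B > A > C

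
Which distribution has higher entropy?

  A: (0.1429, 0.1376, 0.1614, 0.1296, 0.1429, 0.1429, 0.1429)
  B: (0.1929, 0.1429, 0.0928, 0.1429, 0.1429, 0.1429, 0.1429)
A

Both distributions are close to uniform, making this a harder comparison.

H(A) = 2.8046 bits
H(B) = 2.7815 bits

The distribution closer to uniform has higher entropy.
Answer: A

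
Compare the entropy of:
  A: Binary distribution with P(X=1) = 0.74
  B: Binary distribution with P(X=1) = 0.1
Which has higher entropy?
A

For binary distributions, entropy is maximized at p=0.5 and decreases as p moves toward 0 or 1.

H(A) = H(0.74) = 0.8267 bits
H(B) = H(0.1) = 0.4690 bits

Distribution A (p=0.74) is closer to uniform (p=0.5), so it has higher entropy.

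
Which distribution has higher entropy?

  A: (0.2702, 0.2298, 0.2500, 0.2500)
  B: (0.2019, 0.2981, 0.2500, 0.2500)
A

Both distributions are close to uniform, making this a harder comparison.

H(A) = 1.9976 bits
H(B) = 1.9866 bits

The distribution closer to uniform has higher entropy.
Answer: A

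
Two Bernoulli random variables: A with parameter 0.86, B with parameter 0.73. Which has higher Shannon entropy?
B

For binary distributions, entropy is maximized at p=0.5 and decreases as p moves toward 0 or 1.

H(A) = H(0.86) = 0.5842 bits
H(B) = H(0.73) = 0.8415 bits

Distribution B (p=0.73) is closer to uniform (p=0.5), so it has higher entropy.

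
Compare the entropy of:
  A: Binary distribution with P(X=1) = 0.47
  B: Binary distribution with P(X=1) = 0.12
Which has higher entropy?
A

For binary distributions, entropy is maximized at p=0.5 and decreases as p moves toward 0 or 1.

H(A) = H(0.47) = 0.9974 bits
H(B) = H(0.12) = 0.5294 bits

Distribution A (p=0.47) is closer to uniform (p=0.5), so it has higher entropy.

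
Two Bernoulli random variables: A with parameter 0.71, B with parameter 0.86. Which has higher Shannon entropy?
A

For binary distributions, entropy is maximized at p=0.5 and decreases as p moves toward 0 or 1.

H(A) = H(0.71) = 0.8687 bits
H(B) = H(0.86) = 0.5842 bits

Distribution A (p=0.71) is closer to uniform (p=0.5), so it has higher entropy.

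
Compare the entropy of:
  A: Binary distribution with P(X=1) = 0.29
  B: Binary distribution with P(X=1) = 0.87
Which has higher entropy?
A

For binary distributions, entropy is maximized at p=0.5 and decreases as p moves toward 0 or 1.

H(A) = H(0.29) = 0.8687 bits
H(B) = H(0.87) = 0.5574 bits

Distribution A (p=0.29) is closer to uniform (p=0.5), so it has higher entropy.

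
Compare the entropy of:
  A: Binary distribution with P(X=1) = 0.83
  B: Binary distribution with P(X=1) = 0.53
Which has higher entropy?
B

For binary distributions, entropy is maximized at p=0.5 and decreases as p moves toward 0 or 1.

H(A) = H(0.83) = 0.6577 bits
H(B) = H(0.53) = 0.9974 bits

Distribution B (p=0.53) is closer to uniform (p=0.5), so it has higher entropy.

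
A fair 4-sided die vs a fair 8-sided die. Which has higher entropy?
8-sided die

Both are uniform distributions; for uniform over n outcomes, H = log₂(n). H(4-sided) = log₂(4) = 2.000 bits and H(8-sided) = log₂(8) = 3.000 bits. More outcomes in a uniform distribution means higher entropy.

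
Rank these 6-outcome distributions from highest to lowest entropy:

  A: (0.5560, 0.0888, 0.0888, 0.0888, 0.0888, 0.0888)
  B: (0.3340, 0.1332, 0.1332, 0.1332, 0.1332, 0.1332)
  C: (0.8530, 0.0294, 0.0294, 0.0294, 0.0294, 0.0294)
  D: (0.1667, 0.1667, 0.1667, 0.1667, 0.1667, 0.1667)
D > B > A > C

Key insight: Entropy is maximized by uniform distributions and minimized by concentrated distributions.

Entropies:
  H(A) = 2.0219 bits
  H(B) = 2.4654 bits
  H(C) = 0.9436 bits
  H(D) = 2.5850 bits

Ranking: D > B > A > C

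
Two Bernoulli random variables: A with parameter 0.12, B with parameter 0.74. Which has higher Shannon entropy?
B

For binary distributions, entropy is maximized at p=0.5 and decreases as p moves toward 0 or 1.

H(A) = H(0.12) = 0.5294 bits
H(B) = H(0.74) = 0.8267 bits

Distribution B (p=0.74) is closer to uniform (p=0.5), so it has higher entropy.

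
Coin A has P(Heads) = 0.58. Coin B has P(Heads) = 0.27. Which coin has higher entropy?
A

For binary distributions, entropy is maximized at p=0.5 and decreases as p moves toward 0 or 1.

H(A) = H(0.58) = 0.9815 bits
H(B) = H(0.27) = 0.8415 bits

Distribution A (p=0.58) is closer to uniform (p=0.5), so it has higher entropy.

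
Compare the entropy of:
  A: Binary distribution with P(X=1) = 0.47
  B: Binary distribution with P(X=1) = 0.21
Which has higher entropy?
A

For binary distributions, entropy is maximized at p=0.5 and decreases as p moves toward 0 or 1.

H(A) = H(0.47) = 0.9974 bits
H(B) = H(0.21) = 0.7415 bits

Distribution A (p=0.47) is closer to uniform (p=0.5), so it has higher entropy.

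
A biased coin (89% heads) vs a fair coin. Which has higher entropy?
Fair coin

The fair coin is uniform (p=0.5), maximizing binary entropy at 1 bit. The biased coin has H(0.89) ≈ 0.500 bits — its outcome is more predictable, so its entropy is lower.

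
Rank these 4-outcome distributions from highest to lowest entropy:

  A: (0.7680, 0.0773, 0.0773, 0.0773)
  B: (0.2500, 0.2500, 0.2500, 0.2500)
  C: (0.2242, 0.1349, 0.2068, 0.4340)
B > C > A

Key insight: Entropy is maximized by uniform distributions and minimized by concentrated distributions.

- Uniform distributions have maximum entropy log₂(4) = 2.0000 bits
- The more "peaked" or concentrated a distribution, the lower its entropy

Entropies:
  H(A) = 1.1492 bits
  H(B) = 2.0000 bits
  H(C) = 1.8664 bits

Ranking: B > C > A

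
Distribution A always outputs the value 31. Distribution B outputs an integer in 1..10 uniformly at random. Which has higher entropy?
B

A is deterministic, so H(A) = 0. B is uniform over 10 outcomes, so H(B) = log₂(10) = 3.322 bits. Any distribution with genuine randomness has higher entropy than a deterministic one.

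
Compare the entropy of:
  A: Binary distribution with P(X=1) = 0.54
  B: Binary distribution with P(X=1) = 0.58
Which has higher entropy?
A

For binary distributions, entropy is maximized at p=0.5 and decreases as p moves toward 0 or 1.

H(A) = H(0.54) = 0.9954 bits
H(B) = H(0.58) = 0.9815 bits

Distribution A (p=0.54) is closer to uniform (p=0.5), so it has higher entropy.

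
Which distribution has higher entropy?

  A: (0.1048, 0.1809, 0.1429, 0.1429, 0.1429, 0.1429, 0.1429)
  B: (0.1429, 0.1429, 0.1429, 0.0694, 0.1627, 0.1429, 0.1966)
A

Both distributions are close to uniform, making this a harder comparison.

H(A) = 2.7926 bits
H(B) = 2.7587 bits

The distribution closer to uniform has higher entropy.
Answer: A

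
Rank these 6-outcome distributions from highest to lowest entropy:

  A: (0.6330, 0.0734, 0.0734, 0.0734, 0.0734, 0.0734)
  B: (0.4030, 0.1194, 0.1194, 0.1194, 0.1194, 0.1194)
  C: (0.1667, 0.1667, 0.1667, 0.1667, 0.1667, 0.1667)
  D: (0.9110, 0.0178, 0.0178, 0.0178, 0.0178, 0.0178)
C > B > A > D

Key insight: Entropy is maximized by uniform distributions and minimized by concentrated distributions.

Entropies:
  H(A) = 1.8005 bits
  H(B) = 2.3589 bits
  H(C) = 2.5850 bits
  H(D) = 0.6398 bits

Ranking: C > B > A > D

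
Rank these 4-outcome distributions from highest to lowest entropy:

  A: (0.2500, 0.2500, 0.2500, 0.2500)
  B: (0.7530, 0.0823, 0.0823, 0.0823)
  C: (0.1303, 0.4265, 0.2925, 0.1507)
A > C > B

Key insight: Entropy is maximized by uniform distributions and minimized by concentrated distributions.

- Uniform distributions have maximum entropy log₂(4) = 2.0000 bits
- The more "peaked" or concentrated a distribution, the lower its entropy

Entropies:
  H(A) = 2.0000 bits
  H(B) = 1.1980 bits
  H(C) = 1.8376 bits

Ranking: A > C > B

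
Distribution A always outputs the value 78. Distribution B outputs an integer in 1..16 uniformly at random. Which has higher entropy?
B

A is deterministic, so H(A) = 0. B is uniform over 16 outcomes, so H(B) = log₂(16) = 4.000 bits. Any distribution with genuine randomness has higher entropy than a deterministic one.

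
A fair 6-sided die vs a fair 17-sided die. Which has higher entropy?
17-sided die

Both are uniform distributions; for uniform over n outcomes, H = log₂(n). H(6-sided) = log₂(6) = 2.585 bits and H(17-sided) = log₂(17) = 4.087 bits. More outcomes in a uniform distribution means higher entropy.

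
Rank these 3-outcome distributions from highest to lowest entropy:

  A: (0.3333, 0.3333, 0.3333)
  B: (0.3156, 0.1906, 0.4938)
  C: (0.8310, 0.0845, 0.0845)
A > B > C

Key insight: Entropy is maximized by uniform distributions and minimized by concentrated distributions.

- Uniform distributions have maximum entropy log₂(3) = 1.5850 bits
- The more "peaked" or concentrated a distribution, the lower its entropy

Entropies:
  H(A) = 1.5850 bits
  H(B) = 1.4836 bits
  H(C) = 0.8244 bits

Ranking: A > B > C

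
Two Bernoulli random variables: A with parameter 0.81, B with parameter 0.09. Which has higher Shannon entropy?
A

For binary distributions, entropy is maximized at p=0.5 and decreases as p moves toward 0 or 1.

H(A) = H(0.81) = 0.7015 bits
H(B) = H(0.09) = 0.4365 bits

Distribution A (p=0.81) is closer to uniform (p=0.5), so it has higher entropy.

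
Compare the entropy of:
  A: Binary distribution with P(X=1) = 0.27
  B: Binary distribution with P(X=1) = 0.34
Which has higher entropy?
B

For binary distributions, entropy is maximized at p=0.5 and decreases as p moves toward 0 or 1.

H(A) = H(0.27) = 0.8415 bits
H(B) = H(0.34) = 0.9248 bits

Distribution B (p=0.34) is closer to uniform (p=0.5), so it has higher entropy.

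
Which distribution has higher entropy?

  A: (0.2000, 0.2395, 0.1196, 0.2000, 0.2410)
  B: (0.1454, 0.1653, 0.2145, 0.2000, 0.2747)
B

Both distributions are close to uniform, making this a harder comparison.

H(A) = 2.2837 bits
H(B) = 2.2867 bits

The distribution closer to uniform has higher entropy.
Answer: B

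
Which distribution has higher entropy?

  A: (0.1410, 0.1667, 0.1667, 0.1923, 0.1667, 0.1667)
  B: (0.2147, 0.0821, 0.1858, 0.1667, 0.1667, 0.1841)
A

Both distributions are close to uniform, making this a harder comparison.

H(A) = 2.5792 bits
H(B) = 2.5348 bits

The distribution closer to uniform has higher entropy.
Answer: A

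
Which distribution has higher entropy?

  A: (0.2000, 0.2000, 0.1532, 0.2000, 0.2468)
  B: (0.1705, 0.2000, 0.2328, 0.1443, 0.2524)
A

Both distributions are close to uniform, making this a harder comparison.

H(A) = 2.3060 bits
H(B) = 2.2934 bits

The distribution closer to uniform has higher entropy.
Answer: A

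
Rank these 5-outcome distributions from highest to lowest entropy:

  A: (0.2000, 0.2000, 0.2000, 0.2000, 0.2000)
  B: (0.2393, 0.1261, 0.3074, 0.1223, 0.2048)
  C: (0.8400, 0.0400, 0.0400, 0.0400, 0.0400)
A > B > C

Key insight: Entropy is maximized by uniform distributions and minimized by concentrated distributions.

- Uniform distributions have maximum entropy log₂(5) = 2.3219 bits
- The more "peaked" or concentrated a distribution, the lower its entropy

Entropies:
  H(A) = 2.3219 bits
  H(B) = 2.2329 bits
  H(C) = 0.9543 bits

Ranking: A > B > C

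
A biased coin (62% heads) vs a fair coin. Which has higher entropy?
Fair coin

The fair coin is uniform (p=0.5), maximizing binary entropy at 1 bit. The biased coin has H(0.62) ≈ 0.958 bits — its outcome is more predictable, so its entropy is lower.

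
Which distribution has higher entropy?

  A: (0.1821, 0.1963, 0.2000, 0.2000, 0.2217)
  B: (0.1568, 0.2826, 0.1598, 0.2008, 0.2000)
A

Both distributions are close to uniform, making this a harder comparison.

H(A) = 2.3190 bits
H(B) = 2.2866 bits

The distribution closer to uniform has higher entropy.
Answer: A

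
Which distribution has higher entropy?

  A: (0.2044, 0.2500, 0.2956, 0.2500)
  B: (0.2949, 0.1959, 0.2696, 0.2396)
A

Both distributions are close to uniform, making this a harder comparison.

H(A) = 1.9879 bits
H(B) = 1.9840 bits

The distribution closer to uniform has higher entropy.
Answer: A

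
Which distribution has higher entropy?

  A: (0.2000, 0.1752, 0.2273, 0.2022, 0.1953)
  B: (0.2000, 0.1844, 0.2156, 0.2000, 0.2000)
B

Both distributions are close to uniform, making this a harder comparison.

H(A) = 2.3170 bits
H(B) = 2.3202 bits

The distribution closer to uniform has higher entropy.
Answer: B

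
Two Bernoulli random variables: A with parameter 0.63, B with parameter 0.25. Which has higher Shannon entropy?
A

For binary distributions, entropy is maximized at p=0.5 and decreases as p moves toward 0 or 1.

H(A) = H(0.63) = 0.9507 bits
H(B) = H(0.25) = 0.8113 bits

Distribution A (p=0.63) is closer to uniform (p=0.5), so it has higher entropy.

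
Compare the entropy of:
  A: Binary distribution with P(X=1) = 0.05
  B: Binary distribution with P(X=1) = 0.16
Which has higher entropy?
B

For binary distributions, entropy is maximized at p=0.5 and decreases as p moves toward 0 or 1.

H(A) = H(0.05) = 0.2864 bits
H(B) = H(0.16) = 0.6343 bits

Distribution B (p=0.16) is closer to uniform (p=0.5), so it has higher entropy.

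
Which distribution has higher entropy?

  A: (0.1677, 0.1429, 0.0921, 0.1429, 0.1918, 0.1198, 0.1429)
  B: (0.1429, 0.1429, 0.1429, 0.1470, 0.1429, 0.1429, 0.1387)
B

Both distributions are close to uniform, making this a harder comparison.

H(A) = 2.7758 bits
H(B) = 2.8072 bits

The distribution closer to uniform has higher entropy.
Answer: B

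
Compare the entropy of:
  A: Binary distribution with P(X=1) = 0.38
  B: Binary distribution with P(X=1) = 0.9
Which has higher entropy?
A

For binary distributions, entropy is maximized at p=0.5 and decreases as p moves toward 0 or 1.

H(A) = H(0.38) = 0.9580 bits
H(B) = H(0.9) = 0.4690 bits

Distribution A (p=0.38) is closer to uniform (p=0.5), so it has higher entropy.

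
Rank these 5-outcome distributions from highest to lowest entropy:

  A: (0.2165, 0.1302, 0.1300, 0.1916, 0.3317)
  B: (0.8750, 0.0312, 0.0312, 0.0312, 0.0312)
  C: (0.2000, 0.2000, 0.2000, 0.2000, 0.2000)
C > A > B

Key insight: Entropy is maximized by uniform distributions and minimized by concentrated distributions.

- Uniform distributions have maximum entropy log₂(5) = 2.3219 bits
- The more "peaked" or concentrated a distribution, the lower its entropy

Entropies:
  H(A) = 2.2284 bits
  H(B) = 0.7936 bits
  H(C) = 2.3219 bits

Ranking: C > A > B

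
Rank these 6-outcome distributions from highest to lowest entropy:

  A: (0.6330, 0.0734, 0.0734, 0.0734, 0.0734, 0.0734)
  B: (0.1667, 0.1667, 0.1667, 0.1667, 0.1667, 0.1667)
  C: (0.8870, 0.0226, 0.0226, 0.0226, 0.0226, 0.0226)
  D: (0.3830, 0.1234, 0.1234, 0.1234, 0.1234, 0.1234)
B > D > A > C

Key insight: Entropy is maximized by uniform distributions and minimized by concentrated distributions.

Entropies:
  H(A) = 1.8005 bits
  H(B) = 2.5850 bits
  H(C) = 0.7713 bits
  H(D) = 2.3928 bits

Ranking: B > D > A > C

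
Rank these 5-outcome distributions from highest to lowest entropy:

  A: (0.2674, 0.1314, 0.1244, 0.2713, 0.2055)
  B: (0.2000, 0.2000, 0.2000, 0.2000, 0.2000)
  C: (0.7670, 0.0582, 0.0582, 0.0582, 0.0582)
B > A > C

Key insight: Entropy is maximized by uniform distributions and minimized by concentrated distributions.

- Uniform distributions have maximum entropy log₂(5) = 2.3219 bits
- The more "peaked" or concentrated a distribution, the lower its entropy

Entropies:
  H(A) = 2.2474 bits
  H(B) = 2.3219 bits
  H(C) = 1.2492 bits

Ranking: B > A > C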